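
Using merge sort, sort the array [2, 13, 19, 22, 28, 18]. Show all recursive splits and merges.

Merge sort trace:

Split: [2, 13, 19, 22, 28, 18] -> [2, 13, 19] and [22, 28, 18]
  Split: [2, 13, 19] -> [2] and [13, 19]
    Split: [13, 19] -> [13] and [19]
    Merge: [13] + [19] -> [13, 19]
  Merge: [2] + [13, 19] -> [2, 13, 19]
  Split: [22, 28, 18] -> [22] and [28, 18]
    Split: [28, 18] -> [28] and [18]
    Merge: [28] + [18] -> [18, 28]
  Merge: [22] + [18, 28] -> [18, 22, 28]
Merge: [2, 13, 19] + [18, 22, 28] -> [2, 13, 18, 19, 22, 28]

Final sorted array: [2, 13, 18, 19, 22, 28]

The merge sort proceeds by recursively splitting the array and merging sorted halves.
After all merges, the sorted array is [2, 13, 18, 19, 22, 28].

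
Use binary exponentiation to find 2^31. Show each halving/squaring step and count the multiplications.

Computing 2^31 by squaring (build up from 2^1; each line after the first costs one multiplication):

2^1 = 2
2^2 = (2^1)^2 = 2^2 = 4
2^3 = 2 * 2^2 = 2 * 4 = 8
2^6 = (2^3)^2 = 8^2 = 64
2^7 = 2 * 2^6 = 2 * 64 = 128
2^14 = (2^7)^2 = 128^2 = 16384
2^15 = 2 * 2^14 = 2 * 16384 = 32768
2^30 = (2^15)^2 = 32768^2 = 1073741824
2^31 = 2 * 2^30 = 2 * 1073741824 = 2147483648

Result: 2147483648
Multiplications needed: 8 (8 lines after 2^1)

2^31 = 2147483648. Using exponentiation by squaring, this requires 8 multiplications. The key idea: if the exponent is even, square the half-power; if odd, multiply by the base once.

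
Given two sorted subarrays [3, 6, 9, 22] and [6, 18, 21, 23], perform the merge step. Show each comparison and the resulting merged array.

Merging process:

Compare 3 vs 6: take 3 from left. Merged: [3]
Compare 6 vs 6: take 6 from left. Merged: [3, 6]
Compare 9 vs 6: take 6 from right. Merged: [3, 6, 6]
Compare 9 vs 18: take 9 from left. Merged: [3, 6, 6, 9]
Compare 22 vs 18: take 18 from right. Merged: [3, 6, 6, 9, 18]
Compare 22 vs 21: take 21 from right. Merged: [3, 6, 6, 9, 18, 21]
Compare 22 vs 23: take 22 from left. Merged: [3, 6, 6, 9, 18, 21, 22]
Append remaining from right: [23]. Merged: [3, 6, 6, 9, 18, 21, 22, 23]

Final merged array: [3, 6, 6, 9, 18, 21, 22, 23]
Total comparisons: 7

The merged array is [3, 6, 6, 9, 18, 21, 22, 23], requiring 7 comparisons. The merge step runs in O(n) time where n is the total number of elements.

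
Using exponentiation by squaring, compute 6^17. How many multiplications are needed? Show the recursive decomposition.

Computing 6^17 by squaring (build up from 6^1; each line after the first costs one multiplication):

6^1 = 6
6^2 = (6^1)^2 = 6^2 = 36
6^4 = (6^2)^2 = 36^2 = 1296
6^8 = (6^4)^2 = 1296^2 = 1679616
6^16 = (6^8)^2 = 1679616^2 = 2821109907456
6^17 = 6 * 6^16 = 6 * 2821109907456 = 16926659444736

Result: 16926659444736
Multiplications needed: 5 (5 lines after 6^1)

6^17 = 16926659444736. Using exponentiation by squaring, this requires 5 multiplications. The key idea: if the exponent is even, square the half-power; if odd, multiply by the base once.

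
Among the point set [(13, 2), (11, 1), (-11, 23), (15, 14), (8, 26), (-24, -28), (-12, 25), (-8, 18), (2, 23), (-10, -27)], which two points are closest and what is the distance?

Computing all pairwise distances among 10 points:

d((13, 2), (11, 1)) = 2.2361 <-- minimum
d((13, 2), (-11, 23)) = 31.8904
d((13, 2), (15, 14)) = 12.1655
d((13, 2), (8, 26)) = 24.5153
d((13, 2), (-24, -28)) = 47.634
d((13, 2), (-12, 25)) = 33.9706
d((13, 2), (-8, 18)) = 26.4008
d((13, 2), (2, 23)) = 23.7065
d((13, 2), (-10, -27)) = 37.0135
d((11, 1), (-11, 23)) = 31.1127
d((11, 1), (15, 14)) = 13.6015
d((11, 1), (8, 26)) = 25.1794
d((11, 1), (-24, -28)) = 45.4533
d((11, 1), (-12, 25)) = 33.2415
d((11, 1), (-8, 18)) = 25.4951
d((11, 1), (2, 23)) = 23.7697
d((11, 1), (-10, -27)) = 35.0
d((-11, 23), (15, 14)) = 27.5136
d((-11, 23), (8, 26)) = 19.2354
d((-11, 23), (-24, -28)) = 52.6308
d((-11, 23), (-12, 25)) = 2.2361 <-- minimum
d((-11, 23), (-8, 18)) = 5.831
d((-11, 23), (2, 23)) = 13.0
d((-11, 23), (-10, -27)) = 50.01
d((15, 14), (8, 26)) = 13.8924
d((15, 14), (-24, -28)) = 57.3149
d((15, 14), (-12, 25)) = 29.1548
d((15, 14), (-8, 18)) = 23.3452
d((15, 14), (2, 23)) = 15.8114
d((15, 14), (-10, -27)) = 48.0208
d((8, 26), (-24, -28)) = 62.7694
d((8, 26), (-12, 25)) = 20.025
d((8, 26), (-8, 18)) = 17.8885
d((8, 26), (2, 23)) = 6.7082
d((8, 26), (-10, -27)) = 55.9732
d((-24, -28), (-12, 25)) = 54.3415
d((-24, -28), (-8, 18)) = 48.7032
d((-24, -28), (2, 23)) = 57.2451
d((-24, -28), (-10, -27)) = 14.0357
d((-12, 25), (-8, 18)) = 8.0623
d((-12, 25), (2, 23)) = 14.1421
d((-12, 25), (-10, -27)) = 52.0384
d((-8, 18), (2, 23)) = 11.1803
d((-8, 18), (-10, -27)) = 45.0444
d((2, 23), (-10, -27)) = 51.4198

Minimum distance: 2.2361 (tie among 2 pairs: (13, 2) and (11, 1); (-11, 23) and (-12, 25))

The minimum Euclidean distance is 2.2361. There is a tie: 2 pairs achieve this minimum — (13, 2) and (11, 1); (-11, 23) and (-12, 25). Any of these is a valid closest pair. For 10 points, brute-force pairwise comparison is shown above. For large n, the divide-and-conquer algorithm (sort by x, recurse on halves, check the dividing strip) achieves O(n log n).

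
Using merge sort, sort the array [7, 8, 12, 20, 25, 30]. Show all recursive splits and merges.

Merge sort trace:

Split: [7, 8, 12, 20, 25, 30] -> [7, 8, 12] and [20, 25, 30]
  Split: [7, 8, 12] -> [7] and [8, 12]
    Split: [8, 12] -> [8] and [12]
    Merge: [8] + [12] -> [8, 12]
  Merge: [7] + [8, 12] -> [7, 8, 12]
  Split: [20, 25, 30] -> [20] and [25, 30]
    Split: [25, 30] -> [25] and [30]
    Merge: [25] + [30] -> [25, 30]
  Merge: [20] + [25, 30] -> [20, 25, 30]
Merge: [7, 8, 12] + [20, 25, 30] -> [7, 8, 12, 20, 25, 30]

Final sorted array: [7, 8, 12, 20, 25, 30]

The merge sort proceeds by recursively splitting the array and merging sorted halves.
After all merges, the sorted array is [7, 8, 12, 20, 25, 30].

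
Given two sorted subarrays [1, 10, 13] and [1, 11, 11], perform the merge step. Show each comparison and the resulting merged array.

Merging process:

Compare 1 vs 1: take 1 from left. Merged: [1]
Compare 10 vs 1: take 1 from right. Merged: [1, 1]
Compare 10 vs 11: take 10 from left. Merged: [1, 1, 10]
Compare 13 vs 11: take 11 from right. Merged: [1, 1, 10, 11]
Compare 13 vs 11: take 11 from right. Merged: [1, 1, 10, 11, 11]
Append remaining from left: [13]. Merged: [1, 1, 10, 11, 11, 13]

Final merged array: [1, 1, 10, 11, 11, 13]
Total comparisons: 5

The merged array is [1, 1, 10, 11, 11, 13], requiring 5 comparisons. The merge step runs in O(n) time where n is the total number of elements.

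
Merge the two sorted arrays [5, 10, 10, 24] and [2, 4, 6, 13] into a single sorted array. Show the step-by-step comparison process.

Merging process:

Compare 5 vs 2: take 2 from right. Merged: [2]
Compare 5 vs 4: take 4 from right. Merged: [2, 4]
Compare 5 vs 6: take 5 from left. Merged: [2, 4, 5]
Compare 10 vs 6: take 6 from right. Merged: [2, 4, 5, 6]
Compare 10 vs 13: take 10 from left. Merged: [2, 4, 5, 6, 10]
Compare 10 vs 13: take 10 from left. Merged: [2, 4, 5, 6, 10, 10]
Compare 24 vs 13: take 13 from right. Merged: [2, 4, 5, 6, 10, 10, 13]
Append remaining from left: [24]. Merged: [2, 4, 5, 6, 10, 10, 13, 24]

Final merged array: [2, 4, 5, 6, 10, 10, 13, 24]
Total comparisons: 7

The merged array is [2, 4, 5, 6, 10, 10, 13, 24], requiring 7 comparisons. The merge step runs in O(n) time where n is the total number of elements.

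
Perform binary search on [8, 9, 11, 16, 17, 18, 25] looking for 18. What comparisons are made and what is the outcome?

Binary search for 18 in [8, 9, 11, 16, 17, 18, 25]:

lo=0, hi=6, mid=3, arr[mid]=16 -> 16 < 18, search right half
lo=4, hi=6, mid=5, arr[mid]=18 -> Found target at index 5!

Binary search finds 18 at index 5 after 2 comparisons. The search repeatedly halves the search space by comparing with the middle element.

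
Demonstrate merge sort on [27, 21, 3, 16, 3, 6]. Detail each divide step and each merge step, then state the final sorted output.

Merge sort trace:

Split: [27, 21, 3, 16, 3, 6] -> [27, 21, 3] and [16, 3, 6]
  Split: [27, 21, 3] -> [27] and [21, 3]
    Split: [21, 3] -> [21] and [3]
    Merge: [21] + [3] -> [3, 21]
  Merge: [27] + [3, 21] -> [3, 21, 27]
  Split: [16, 3, 6] -> [16] and [3, 6]
    Split: [3, 6] -> [3] and [6]
    Merge: [3] + [6] -> [3, 6]
  Merge: [16] + [3, 6] -> [3, 6, 16]
Merge: [3, 21, 27] + [3, 6, 16] -> [3, 3, 6, 16, 21, 27]

Final sorted array: [3, 3, 6, 16, 21, 27]

The merge sort proceeds by recursively splitting the array and merging sorted halves.
After all merges, the sorted array is [3, 3, 6, 16, 21, 27].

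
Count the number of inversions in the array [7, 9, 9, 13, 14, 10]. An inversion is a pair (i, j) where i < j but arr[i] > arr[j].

Finding inversions in [7, 9, 9, 13, 14, 10]:

(3, 5): arr[3]=13 > arr[5]=10
(4, 5): arr[4]=14 > arr[5]=10

Total inversions: 2

The array has 2 inversion(s): (3,5), (4,5). Each pair (i,j) satisfies i < j and arr[i] > arr[j].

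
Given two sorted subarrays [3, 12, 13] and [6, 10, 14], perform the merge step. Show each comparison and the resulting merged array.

Merging process:

Compare 3 vs 6: take 3 from left. Merged: [3]
Compare 12 vs 6: take 6 from right. Merged: [3, 6]
Compare 12 vs 10: take 10 from right. Merged: [3, 6, 10]
Compare 12 vs 14: take 12 from left. Merged: [3, 6, 10, 12]
Compare 13 vs 14: take 13 from left. Merged: [3, 6, 10, 12, 13]
Append remaining from right: [14]. Merged: [3, 6, 10, 12, 13, 14]

Final merged array: [3, 6, 10, 12, 13, 14]
Total comparisons: 5

The merged array is [3, 6, 10, 12, 13, 14], requiring 5 comparisons. The merge step runs in O(n) time where n is the total number of elements.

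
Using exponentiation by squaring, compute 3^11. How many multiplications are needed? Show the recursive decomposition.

Computing 3^11 by squaring (build up from 3^1; each line after the first costs one multiplication):

3^1 = 3
3^2 = (3^1)^2 = 3^2 = 9
3^4 = (3^2)^2 = 9^2 = 81
3^5 = 3 * 3^4 = 3 * 81 = 243
3^10 = (3^5)^2 = 243^2 = 59049
3^11 = 3 * 3^10 = 3 * 59049 = 177147

Result: 177147
Multiplications needed: 5 (5 lines after 3^1)

3^11 = 177147. Using exponentiation by squaring, this requires 5 multiplications. The key idea: if the exponent is even, square the half-power; if odd, multiply by the base once.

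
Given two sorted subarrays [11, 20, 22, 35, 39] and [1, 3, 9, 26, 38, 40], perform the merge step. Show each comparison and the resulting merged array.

Merging process:

Compare 11 vs 1: take 1 from right. Merged: [1]
Compare 11 vs 3: take 3 from right. Merged: [1, 3]
Compare 11 vs 9: take 9 from right. Merged: [1, 3, 9]
Compare 11 vs 26: take 11 from left. Merged: [1, 3, 9, 11]
Compare 20 vs 26: take 20 from left. Merged: [1, 3, 9, 11, 20]
Compare 22 vs 26: take 22 from left. Merged: [1, 3, 9, 11, 20, 22]
Compare 35 vs 26: take 26 from right. Merged: [1, 3, 9, 11, 20, 22, 26]
Compare 35 vs 38: take 35 from left. Merged: [1, 3, 9, 11, 20, 22, 26, 35]
Compare 39 vs 38: take 38 from right. Merged: [1, 3, 9, 11, 20, 22, 26, 35, 38]
Compare 39 vs 40: take 39 from left. Merged: [1, 3, 9, 11, 20, 22, 26, 35, 38, 39]
Append remaining from right: [40]. Merged: [1, 3, 9, 11, 20, 22, 26, 35, 38, 39, 40]

Final merged array: [1, 3, 9, 11, 20, 22, 26, 35, 38, 39, 40]
Total comparisons: 10

The merged array is [1, 3, 9, 11, 20, 22, 26, 35, 38, 39, 40], requiring 10 comparisons. The merge step runs in O(n) time where n is the total number of elements.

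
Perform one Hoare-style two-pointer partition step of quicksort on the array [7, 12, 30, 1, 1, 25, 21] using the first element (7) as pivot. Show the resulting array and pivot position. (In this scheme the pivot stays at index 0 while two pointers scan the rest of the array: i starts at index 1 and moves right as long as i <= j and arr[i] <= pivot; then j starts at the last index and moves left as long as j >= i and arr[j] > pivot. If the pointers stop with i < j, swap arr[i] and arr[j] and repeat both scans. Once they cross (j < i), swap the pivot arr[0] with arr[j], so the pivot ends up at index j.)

Hoare-style two-pointer partition with pivot = 7:

Initial array: [7, 12, 30, 1, 1, 25, 21]

Pointers start at i = 1, j = 6.
i stops at index 1 (arr[1]=12 > 7), j stops at index 4 (arr[4]=1 <= 7): swap arr[1] and arr[4], array becomes [7, 1, 30, 1, 12, 25, 21]
i stops at index 2 (arr[2]=30 > 7), j stops at index 3 (arr[3]=1 <= 7): swap arr[2] and arr[3], array becomes [7, 1, 1, 30, 12, 25, 21]
i ends at 3, j ends at 2: the pointers have crossed (j < i), so scanning stops.

Swap pivot arr[0] with arr[2] to place pivot at position 2: [1, 1, 7, 30, 12, 25, 21]
Pivot position: 2

After partitioning with pivot 7, the array becomes [1, 1, 7, 30, 12, 25, 21]. The pivot is placed at index 2. All elements to the left of the pivot are <= 7, and all elements to the right are > 7.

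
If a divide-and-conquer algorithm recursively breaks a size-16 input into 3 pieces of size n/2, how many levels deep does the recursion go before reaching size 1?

For divide and conquer with division factor 2:

Problem sizes at each level:
Level 0: 16
Level 1: 8
Level 2: 4
Level 3: 2
Level 4: 1

The root is level 0 and the size-1 base case is level 4 (the tree spans levels 0 through 4, i.e. 5 levels counting the root), so the depth is the number of divisions: log_2(16) = 4

The recursion tree depth is log_2(16) = 4. At each level, the problem size is divided by 2, so it takes 4 divisions to reduce to a base case of size 1. The algorithm makes 3 recursive calls at each level.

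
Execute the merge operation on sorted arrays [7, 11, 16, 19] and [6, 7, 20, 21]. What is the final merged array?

Merging process:

Compare 7 vs 6: take 6 from right. Merged: [6]
Compare 7 vs 7: take 7 from left. Merged: [6, 7]
Compare 11 vs 7: take 7 from right. Merged: [6, 7, 7]
Compare 11 vs 20: take 11 from left. Merged: [6, 7, 7, 11]
Compare 16 vs 20: take 16 from left. Merged: [6, 7, 7, 11, 16]
Compare 19 vs 20: take 19 from left. Merged: [6, 7, 7, 11, 16, 19]
Append remaining from right: [20, 21]. Merged: [6, 7, 7, 11, 16, 19, 20, 21]

Final merged array: [6, 7, 7, 11, 16, 19, 20, 21]
Total comparisons: 6

The merged array is [6, 7, 7, 11, 16, 19, 20, 21], requiring 6 comparisons. The merge step runs in O(n) time where n is the total number of elements.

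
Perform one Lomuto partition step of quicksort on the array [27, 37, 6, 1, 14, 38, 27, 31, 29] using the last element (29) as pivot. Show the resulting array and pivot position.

Lomuto partition with pivot = 29:

Initial array: [27, 37, 6, 1, 14, 38, 27, 31, 29]

arr[0]=27 <= 29: swap with position 0, array becomes [27, 37, 6, 1, 14, 38, 27, 31, 29]
arr[1]=37 > 29: no swap
arr[2]=6 <= 29: swap with position 1, array becomes [27, 6, 37, 1, 14, 38, 27, 31, 29]
arr[3]=1 <= 29: swap with position 2, array becomes [27, 6, 1, 37, 14, 38, 27, 31, 29]
arr[4]=14 <= 29: swap with position 3, array becomes [27, 6, 1, 14, 37, 38, 27, 31, 29]
arr[5]=38 > 29: no swap
arr[6]=27 <= 29: swap with position 4, array becomes [27, 6, 1, 14, 27, 38, 37, 31, 29]
arr[7]=31 > 29: no swap

Place pivot at position 5: [27, 6, 1, 14, 27, 29, 37, 31, 38]
Pivot position: 5

After partitioning with pivot 29, the array becomes [27, 6, 1, 14, 27, 29, 37, 31, 38]. The pivot is placed at index 5. All elements to the left of the pivot are <= 29, and all elements to the right are > 29.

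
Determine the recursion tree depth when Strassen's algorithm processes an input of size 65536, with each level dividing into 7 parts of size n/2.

For divide and conquer with division factor 2:

Problem sizes at each level:
Level 0: 65536
Level 1: 32768
Level 2: 16384
Level 3: 8192
Level 4: 4096
Level 5: 2048
Level 6: 1024
Level 7: 512
Level 8: 256
Level 9: 128
Level 10: 64
Level 11: 32
Level 12: 16
Level 13: 8
Level 14: 4
Level 15: 2
Level 16: 1

The root is level 0 and the size-1 base case is level 16 (the tree spans levels 0 through 16, i.e. 17 levels counting the root), so the depth is the number of divisions: log_2(65536) = 16

The recursion tree depth is log_2(65536) = 16. At each level, the problem size is divided by 2, so it takes 16 divisions to reduce to a base case of size 1. The algorithm makes 7 recursive calls at each level.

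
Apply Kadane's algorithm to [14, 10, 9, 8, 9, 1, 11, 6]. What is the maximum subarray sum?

Using Kadane's algorithm on [14, 10, 9, 8, 9, 1, 11, 6]:

Scanning through the array:
Position 1 (value 10): max_ending_here = 24, max_so_far = 24
Position 2 (value 9): max_ending_here = 33, max_so_far = 33
Position 3 (value 8): max_ending_here = 41, max_so_far = 41
Position 4 (value 9): max_ending_here = 50, max_so_far = 50
Position 5 (value 1): max_ending_here = 51, max_so_far = 51
Position 6 (value 11): max_ending_here = 62, max_so_far = 62
Position 7 (value 6): max_ending_here = 68, max_so_far = 68

Maximum subarray: [14, 10, 9, 8, 9, 1, 11, 6]
Maximum sum: 68

The maximum subarray is [14, 10, 9, 8, 9, 1, 11, 6] with sum 68. This subarray runs from index 0 to index 7.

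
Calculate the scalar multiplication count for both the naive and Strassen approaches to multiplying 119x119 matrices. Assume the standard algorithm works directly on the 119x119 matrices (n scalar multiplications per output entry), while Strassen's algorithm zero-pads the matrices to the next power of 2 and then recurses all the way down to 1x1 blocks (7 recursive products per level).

Matrix multiplication for 119x119 matrices:

Strassen's algorithm requires power-of-2 dimensions. Pad 119x119 to 128x128 (next power of 2).

Standard algorithm: 119^3 = 1685159 multiplications
Strassen's algorithm: 7^(log2(128)) = 7^7 = 823543 multiplications
Savings: 1685159 - 823543 = 861616 multiplications

Standard: 1685159 multiplications (119^3). Strassen: 823543 multiplications (7^7, after padding to 128x128). Strassen reduces 8 recursive multiplications to 7 at each level.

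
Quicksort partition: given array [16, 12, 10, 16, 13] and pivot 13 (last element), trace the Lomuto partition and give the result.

Lomuto partition with pivot = 13:

Initial array: [16, 12, 10, 16, 13]

arr[0]=16 > 13: no swap
arr[1]=12 <= 13: swap with position 0, array becomes [12, 16, 10, 16, 13]
arr[2]=10 <= 13: swap with position 1, array becomes [12, 10, 16, 16, 13]
arr[3]=16 > 13: no swap

Place pivot at position 2: [12, 10, 13, 16, 16]
Pivot position: 2

After partitioning with pivot 13, the array becomes [12, 10, 13, 16, 16]. The pivot is placed at index 2. All elements to the left of the pivot are <= 13, and all elements to the right are > 13.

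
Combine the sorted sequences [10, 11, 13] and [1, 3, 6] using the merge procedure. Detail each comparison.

Merging process:

Compare 10 vs 1: take 1 from right. Merged: [1]
Compare 10 vs 3: take 3 from right. Merged: [1, 3]
Compare 10 vs 6: take 6 from right. Merged: [1, 3, 6]
Append remaining from left: [10, 11, 13]. Merged: [1, 3, 6, 10, 11, 13]

Final merged array: [1, 3, 6, 10, 11, 13]
Total comparisons: 3

The merged array is [1, 3, 6, 10, 11, 13], requiring 3 comparisons. The merge step runs in O(n) time where n is the total number of elements.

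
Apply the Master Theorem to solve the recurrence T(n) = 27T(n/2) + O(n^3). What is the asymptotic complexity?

Master Theorem for T(n) = 27T(n/2) + O(n^3):

a = 27, b = 2, c = 3
log_b(a) = log_2(27) = 4.7549

Case 1: c = 3 < log_2(27) = 4.7549
T(n) = O(n^(log_2 27))

For T(n) = 27T(n/2) + O(n^3): log_2(27) = 4.7549. This is Case 1 of the Master Theorem (c < log_b(a), work dominated by leaves), giving O(n^(log_2 27)).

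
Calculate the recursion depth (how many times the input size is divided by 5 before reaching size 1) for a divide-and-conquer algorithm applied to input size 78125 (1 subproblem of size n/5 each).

For divide and conquer with division factor 5:

Problem sizes at each level:
Level 0: 78125
Level 1: 15625
Level 2: 3125
Level 3: 625
Level 4: 125
Level 5: 25
Level 6: 5
Level 7: 1

The root is level 0 and the size-1 base case is level 7 (the tree spans levels 0 through 7, i.e. 8 levels counting the root), so the depth is the number of divisions: log_5(78125) = 7

The recursion tree depth is log_5(78125) = 7. At each level, the problem size is divided by 5, so it takes 7 divisions to reduce to a base case of size 1. The algorithm makes 1 recursive call at each level.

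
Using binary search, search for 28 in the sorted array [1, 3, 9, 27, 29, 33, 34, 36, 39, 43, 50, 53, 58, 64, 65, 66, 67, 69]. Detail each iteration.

Binary search for 28 in [1, 3, 9, 27, 29, 33, 34, 36, 39, 43, 50, 53, 58, 64, 65, 66, 67, 69]:

lo=0, hi=17, mid=8, arr[mid]=39 -> 39 > 28, search left half
lo=0, hi=7, mid=3, arr[mid]=27 -> 27 < 28, search right half
lo=4, hi=7, mid=5, arr[mid]=33 -> 33 > 28, search left half
lo=4, hi=4, mid=4, arr[mid]=29 -> 29 > 28, search left half
lo=4 > hi=3, target 28 not found

Binary search determines that 28 is not in the array after 4 comparisons. The search space was exhausted without finding the target.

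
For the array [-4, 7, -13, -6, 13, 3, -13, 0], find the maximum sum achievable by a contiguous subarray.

Using Kadane's algorithm on [-4, 7, -13, -6, 13, 3, -13, 0]:

Scanning through the array:
Position 1 (value 7): max_ending_here = 7, max_so_far = 7
Position 2 (value -13): max_ending_here = -6, max_so_far = 7
Position 3 (value -6): max_ending_here = -6, max_so_far = 7
Position 4 (value 13): max_ending_here = 13, max_so_far = 13
Position 5 (value 3): max_ending_here = 16, max_so_far = 16
Position 6 (value -13): max_ending_here = 3, max_so_far = 16
Position 7 (value 0): max_ending_here = 3, max_so_far = 16

Maximum subarray: [13, 3]
Maximum sum: 16

The maximum subarray is [13, 3] with sum 16. This subarray runs from index 4 to index 5.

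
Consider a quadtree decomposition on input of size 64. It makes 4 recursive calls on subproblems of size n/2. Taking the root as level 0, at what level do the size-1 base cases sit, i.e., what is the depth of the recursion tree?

For divide and conquer with division factor 2:

Problem sizes at each level:
Level 0: 64
Level 1: 32
Level 2: 16
Level 3: 8
Level 4: 4
Level 5: 2
Level 6: 1

The root is level 0 and the size-1 base case is level 6 (the tree spans levels 0 through 6, i.e. 7 levels counting the root), so the depth is the number of divisions: log_2(64) = 6

The recursion tree depth is log_2(64) = 6. At each level, the problem size is divided by 2, so it takes 6 divisions to reduce to a base case of size 1. The algorithm makes 4 recursive calls at each level.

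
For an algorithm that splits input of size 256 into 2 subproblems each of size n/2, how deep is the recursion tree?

For divide and conquer with division factor 2:

Problem sizes at each level:
Level 0: 256
Level 1: 128
Level 2: 64
Level 3: 32
Level 4: 16
Level 5: 8
Level 6: 4
Level 7: 2
Level 8: 1

The root is level 0 and the size-1 base case is level 8 (the tree spans levels 0 through 8, i.e. 9 levels counting the root), so the depth is the number of divisions: log_2(256) = 8

The recursion tree depth is log_2(256) = 8. At each level, the problem size is divided by 2, so it takes 8 divisions to reduce to a base case of size 1. The algorithm makes 2 recursive calls at each level.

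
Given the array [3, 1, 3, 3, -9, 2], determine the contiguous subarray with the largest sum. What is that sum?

Using Kadane's algorithm on [3, 1, 3, 3, -9, 2]:

Scanning through the array:
Position 1 (value 1): max_ending_here = 4, max_so_far = 4
Position 2 (value 3): max_ending_here = 7, max_so_far = 7
Position 3 (value 3): max_ending_here = 10, max_so_far = 10
Position 4 (value -9): max_ending_here = 1, max_so_far = 10
Position 5 (value 2): max_ending_here = 3, max_so_far = 10

Maximum subarray: [3, 1, 3, 3]
Maximum sum: 10

The maximum subarray is [3, 1, 3, 3] with sum 10. This subarray runs from index 0 to index 3.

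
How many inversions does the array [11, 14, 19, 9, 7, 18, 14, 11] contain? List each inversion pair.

Finding inversions in [11, 14, 19, 9, 7, 18, 14, 11]:

(0, 3): arr[0]=11 > arr[3]=9
(0, 4): arr[0]=11 > arr[4]=7
(1, 3): arr[1]=14 > arr[3]=9
(1, 4): arr[1]=14 > arr[4]=7
(1, 7): arr[1]=14 > arr[7]=11
(2, 3): arr[2]=19 > arr[3]=9
(2, 4): arr[2]=19 > arr[4]=7
(2, 5): arr[2]=19 > arr[5]=18
(2, 6): arr[2]=19 > arr[6]=14
(2, 7): arr[2]=19 > arr[7]=11
(3, 4): arr[3]=9 > arr[4]=7
(5, 6): arr[5]=18 > arr[6]=14
(5, 7): arr[5]=18 > arr[7]=11
(6, 7): arr[6]=14 > arr[7]=11

Total inversions: 14

The array has 14 inversion(s): (0,3), (0,4), (1,3), (1,4), (1,7), (2,3), (2,4), (2,5), (2,6), (2,7), (3,4), (5,6), (5,7), (6,7). Each pair (i,j) satisfies i < j and arr[i] > arr[j].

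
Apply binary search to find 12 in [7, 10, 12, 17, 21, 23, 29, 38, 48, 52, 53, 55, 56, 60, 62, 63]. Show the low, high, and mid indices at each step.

Binary search for 12 in [7, 10, 12, 17, 21, 23, 29, 38, 48, 52, 53, 55, 56, 60, 62, 63]:

lo=0, hi=15, mid=7, arr[mid]=38 -> 38 > 12, search left half
lo=0, hi=6, mid=3, arr[mid]=17 -> 17 > 12, search left half
lo=0, hi=2, mid=1, arr[mid]=10 -> 10 < 12, search right half
lo=2, hi=2, mid=2, arr[mid]=12 -> Found target at index 2!

Binary search finds 12 at index 2 after 4 comparisons. The search repeatedly halves the search space by comparing with the middle element.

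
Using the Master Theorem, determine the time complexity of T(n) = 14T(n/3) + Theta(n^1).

Master Theorem for T(n) = 14T(n/3) + O(n^1):

a = 14, b = 3, c = 1
log_b(a) = log_3(14) = 2.4022

Case 1: c = 1 < log_3(14) = 2.4022
T(n) = O(n^(log_3 14))

For T(n) = 14T(n/3) + O(n^1): log_3(14) = 2.4022. This is Case 1 of the Master Theorem (c < log_b(a), work dominated by leaves), giving O(n^(log_3 14)).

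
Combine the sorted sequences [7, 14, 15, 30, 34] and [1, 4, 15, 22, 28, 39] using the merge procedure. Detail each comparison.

Merging process:

Compare 7 vs 1: take 1 from right. Merged: [1]
Compare 7 vs 4: take 4 from right. Merged: [1, 4]
Compare 7 vs 15: take 7 from left. Merged: [1, 4, 7]
Compare 14 vs 15: take 14 from left. Merged: [1, 4, 7, 14]
Compare 15 vs 15: take 15 from left. Merged: [1, 4, 7, 14, 15]
Compare 30 vs 15: take 15 from right. Merged: [1, 4, 7, 14, 15, 15]
Compare 30 vs 22: take 22 from right. Merged: [1, 4, 7, 14, 15, 15, 22]
Compare 30 vs 28: take 28 from right. Merged: [1, 4, 7, 14, 15, 15, 22, 28]
Compare 30 vs 39: take 30 from left. Merged: [1, 4, 7, 14, 15, 15, 22, 28, 30]
Compare 34 vs 39: take 34 from left. Merged: [1, 4, 7, 14, 15, 15, 22, 28, 30, 34]
Append remaining from right: [39]. Merged: [1, 4, 7, 14, 15, 15, 22, 28, 30, 34, 39]

Final merged array: [1, 4, 7, 14, 15, 15, 22, 28, 30, 34, 39]
Total comparisons: 10

The merged array is [1, 4, 7, 14, 15, 15, 22, 28, 30, 34, 39], requiring 10 comparisons. The merge step runs in O(n) time where n is the total number of elements.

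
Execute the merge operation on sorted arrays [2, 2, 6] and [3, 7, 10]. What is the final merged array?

Merging process:

Compare 2 vs 3: take 2 from left. Merged: [2]
Compare 2 vs 3: take 2 from left. Merged: [2, 2]
Compare 6 vs 3: take 3 from right. Merged: [2, 2, 3]
Compare 6 vs 7: take 6 from left. Merged: [2, 2, 3, 6]
Append remaining from right: [7, 10]. Merged: [2, 2, 3, 6, 7, 10]

Final merged array: [2, 2, 3, 6, 7, 10]
Total comparisons: 4

The merged array is [2, 2, 3, 6, 7, 10], requiring 4 comparisons. The merge step runs in O(n) time where n is the total number of elements.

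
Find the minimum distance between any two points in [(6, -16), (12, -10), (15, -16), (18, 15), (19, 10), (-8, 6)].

Computing all pairwise distances among 6 points:

d((6, -16), (12, -10)) = 8.4853
d((6, -16), (15, -16)) = 9.0
d((6, -16), (18, 15)) = 33.2415
d((6, -16), (19, 10)) = 29.0689
d((6, -16), (-8, 6)) = 26.0768
d((12, -10), (15, -16)) = 6.7082
d((12, -10), (18, 15)) = 25.7099
d((12, -10), (19, 10)) = 21.1896
d((12, -10), (-8, 6)) = 25.6125
d((15, -16), (18, 15)) = 31.1448
d((15, -16), (19, 10)) = 26.3059
d((15, -16), (-8, 6)) = 31.8277
d((18, 15), (19, 10)) = 5.099 <-- minimum
d((18, 15), (-8, 6)) = 27.5136
d((19, 10), (-8, 6)) = 27.2947

Closest pair: (18, 15) and (19, 10) with distance 5.099

The closest pair is (18, 15) and (19, 10) with Euclidean distance 5.099. For 6 points, brute-force pairwise comparison is shown above. For large n, the divide-and-conquer algorithm (sort by x, recurse on halves, check the dividing strip) achieves O(n log n).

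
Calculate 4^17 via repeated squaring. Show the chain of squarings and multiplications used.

Computing 4^17 by squaring (build up from 4^1; each line after the first costs one multiplication):

4^1 = 4
4^2 = (4^1)^2 = 4^2 = 16
4^4 = (4^2)^2 = 16^2 = 256
4^8 = (4^4)^2 = 256^2 = 65536
4^16 = (4^8)^2 = 65536^2 = 4294967296
4^17 = 4 * 4^16 = 4 * 4294967296 = 17179869184

Result: 17179869184
Multiplications needed: 5 (5 lines after 4^1)

4^17 = 17179869184. Using exponentiation by squaring, this requires 5 multiplications. The key idea: if the exponent is even, square the half-power; if odd, multiply by the base once.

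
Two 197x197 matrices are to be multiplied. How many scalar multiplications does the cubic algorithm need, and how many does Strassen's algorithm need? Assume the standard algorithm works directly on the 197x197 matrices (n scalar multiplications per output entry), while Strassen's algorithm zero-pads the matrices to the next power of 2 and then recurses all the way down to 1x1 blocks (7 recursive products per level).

Matrix multiplication for 197x197 matrices:

Strassen's algorithm requires power-of-2 dimensions. Pad 197x197 to 256x256 (next power of 2).

Standard algorithm: 197^3 = 7645373 multiplications
Strassen's algorithm: 7^(log2(256)) = 7^8 = 5764801 multiplications
Savings: 7645373 - 5764801 = 1880572 multiplications

Standard: 7645373 multiplications (197^3). Strassen: 5764801 multiplications (7^8, after padding to 256x256). Strassen reduces 8 recursive multiplications to 7 at each level.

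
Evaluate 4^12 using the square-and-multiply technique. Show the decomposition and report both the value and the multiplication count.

Computing 4^12 by squaring (build up from 4^1; each line after the first costs one multiplication):

4^1 = 4
4^2 = (4^1)^2 = 4^2 = 16
4^3 = 4 * 4^2 = 4 * 16 = 64
4^6 = (4^3)^2 = 64^2 = 4096
4^12 = (4^6)^2 = 4096^2 = 16777216

Result: 16777216
Multiplications needed: 4 (4 lines after 4^1)

4^12 = 16777216. Using exponentiation by squaring, this requires 4 multiplications. The key idea: if the exponent is even, square the half-power; if odd, multiply by the base once.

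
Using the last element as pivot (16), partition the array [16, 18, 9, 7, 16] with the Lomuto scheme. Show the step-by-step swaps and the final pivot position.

Lomuto partition with pivot = 16:

Initial array: [16, 18, 9, 7, 16]

arr[0]=16 <= 16: swap with position 0, array becomes [16, 18, 9, 7, 16]
arr[1]=18 > 16: no swap
arr[2]=9 <= 16: swap with position 1, array becomes [16, 9, 18, 7, 16]
arr[3]=7 <= 16: swap with position 2, array becomes [16, 9, 7, 18, 16]

Place pivot at position 3: [16, 9, 7, 16, 18]
Pivot position: 3

After partitioning with pivot 16, the array becomes [16, 9, 7, 16, 18]. The pivot is placed at index 3. All elements to the left of the pivot are <= 16, and all elements to the right are > 16.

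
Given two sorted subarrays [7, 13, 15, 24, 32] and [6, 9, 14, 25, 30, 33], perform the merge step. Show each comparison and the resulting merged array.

Merging process:

Compare 7 vs 6: take 6 from right. Merged: [6]
Compare 7 vs 9: take 7 from left. Merged: [6, 7]
Compare 13 vs 9: take 9 from right. Merged: [6, 7, 9]
Compare 13 vs 14: take 13 from left. Merged: [6, 7, 9, 13]
Compare 15 vs 14: take 14 from right. Merged: [6, 7, 9, 13, 14]
Compare 15 vs 25: take 15 from left. Merged: [6, 7, 9, 13, 14, 15]
Compare 24 vs 25: take 24 from left. Merged: [6, 7, 9, 13, 14, 15, 24]
Compare 32 vs 25: take 25 from right. Merged: [6, 7, 9, 13, 14, 15, 24, 25]
Compare 32 vs 30: take 30 from right. Merged: [6, 7, 9, 13, 14, 15, 24, 25, 30]
Compare 32 vs 33: take 32 from left. Merged: [6, 7, 9, 13, 14, 15, 24, 25, 30, 32]
Append remaining from right: [33]. Merged: [6, 7, 9, 13, 14, 15, 24, 25, 30, 32, 33]

Final merged array: [6, 7, 9, 13, 14, 15, 24, 25, 30, 32, 33]
Total comparisons: 10

The merged array is [6, 7, 9, 13, 14, 15, 24, 25, 30, 32, 33], requiring 10 comparisons. The merge step runs in O(n) time where n is the total number of elements.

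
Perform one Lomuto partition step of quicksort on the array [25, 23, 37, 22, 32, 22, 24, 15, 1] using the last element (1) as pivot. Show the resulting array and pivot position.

Lomuto partition with pivot = 1:

Initial array: [25, 23, 37, 22, 32, 22, 24, 15, 1]

arr[0]=25 > 1: no swap
arr[1]=23 > 1: no swap
arr[2]=37 > 1: no swap
arr[3]=22 > 1: no swap
arr[4]=32 > 1: no swap
arr[5]=22 > 1: no swap
arr[6]=24 > 1: no swap
arr[7]=15 > 1: no swap

Place pivot at position 0: [1, 23, 37, 22, 32, 22, 24, 15, 25]
Pivot position: 0

After partitioning with pivot 1, the array becomes [1, 23, 37, 22, 32, 22, 24, 15, 25]. The pivot is placed at index 0. All elements to the left of the pivot are <= 1, and all elements to the right are > 1.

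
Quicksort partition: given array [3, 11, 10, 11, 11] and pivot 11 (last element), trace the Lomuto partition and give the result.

Lomuto partition with pivot = 11:

Initial array: [3, 11, 10, 11, 11]

arr[0]=3 <= 11: swap with position 0, array becomes [3, 11, 10, 11, 11]
arr[1]=11 <= 11: swap with position 1, array becomes [3, 11, 10, 11, 11]
arr[2]=10 <= 11: swap with position 2, array becomes [3, 11, 10, 11, 11]
arr[3]=11 <= 11: swap with position 3, array becomes [3, 11, 10, 11, 11]

Place pivot at position 4: [3, 11, 10, 11, 11]
Pivot position: 4

After partitioning with pivot 11, the array becomes [3, 11, 10, 11, 11]. The pivot is placed at index 4. All elements to the left of the pivot are <= 11, and all elements to the right are > 11.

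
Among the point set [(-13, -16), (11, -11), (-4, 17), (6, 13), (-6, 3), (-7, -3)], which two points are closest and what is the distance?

Computing all pairwise distances among 6 points:

d((-13, -16), (11, -11)) = 24.5153
d((-13, -16), (-4, 17)) = 34.2053
d((-13, -16), (6, 13)) = 34.6699
d((-13, -16), (-6, 3)) = 20.2485
d((-13, -16), (-7, -3)) = 14.3178
d((11, -11), (-4, 17)) = 31.7648
d((11, -11), (6, 13)) = 24.5153
d((11, -11), (-6, 3)) = 22.0227
d((11, -11), (-7, -3)) = 19.6977
d((-4, 17), (6, 13)) = 10.7703
d((-4, 17), (-6, 3)) = 14.1421
d((-4, 17), (-7, -3)) = 20.2237
d((6, 13), (-6, 3)) = 15.6205
d((6, 13), (-7, -3)) = 20.6155
d((-6, 3), (-7, -3)) = 6.0828 <-- minimum

Closest pair: (-6, 3) and (-7, -3) with distance 6.0828

The closest pair is (-6, 3) and (-7, -3) with Euclidean distance 6.0828. For 6 points, brute-force pairwise comparison is shown above. For large n, the divide-and-conquer algorithm (sort by x, recurse on halves, check the dividing strip) achieves O(n log n).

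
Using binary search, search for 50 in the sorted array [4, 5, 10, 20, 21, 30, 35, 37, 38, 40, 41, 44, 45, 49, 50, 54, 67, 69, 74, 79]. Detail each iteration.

Binary search for 50 in [4, 5, 10, 20, 21, 30, 35, 37, 38, 40, 41, 44, 45, 49, 50, 54, 67, 69, 74, 79]:

lo=0, hi=19, mid=9, arr[mid]=40 -> 40 < 50, search right half
lo=10, hi=19, mid=14, arr[mid]=50 -> Found target at index 14!

Binary search finds 50 at index 14 after 2 comparisons. The search repeatedly halves the search space by comparing with the middle element.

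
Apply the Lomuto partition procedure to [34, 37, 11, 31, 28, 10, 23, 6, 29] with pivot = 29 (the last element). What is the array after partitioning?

Lomuto partition with pivot = 29:

Initial array: [34, 37, 11, 31, 28, 10, 23, 6, 29]

arr[0]=34 > 29: no swap
arr[1]=37 > 29: no swap
arr[2]=11 <= 29: swap with position 0, array becomes [11, 37, 34, 31, 28, 10, 23, 6, 29]
arr[3]=31 > 29: no swap
arr[4]=28 <= 29: swap with position 1, array becomes [11, 28, 34, 31, 37, 10, 23, 6, 29]
arr[5]=10 <= 29: swap with position 2, array becomes [11, 28, 10, 31, 37, 34, 23, 6, 29]
arr[6]=23 <= 29: swap with position 3, array becomes [11, 28, 10, 23, 37, 34, 31, 6, 29]
arr[7]=6 <= 29: swap with position 4, array becomes [11, 28, 10, 23, 6, 34, 31, 37, 29]

Place pivot at position 5: [11, 28, 10, 23, 6, 29, 31, 37, 34]
Pivot position: 5

After partitioning with pivot 29, the array becomes [11, 28, 10, 23, 6, 29, 31, 37, 34]. The pivot is placed at index 5. All elements to the left of the pivot are <= 29, and all elements to the right are > 29.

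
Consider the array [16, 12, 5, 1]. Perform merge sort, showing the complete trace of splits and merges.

Merge sort trace:

Split: [16, 12, 5, 1] -> [16, 12] and [5, 1]
  Split: [16, 12] -> [16] and [12]
  Merge: [16] + [12] -> [12, 16]
  Split: [5, 1] -> [5] and [1]
  Merge: [5] + [1] -> [1, 5]
Merge: [12, 16] + [1, 5] -> [1, 5, 12, 16]

Final sorted array: [1, 5, 12, 16]

The merge sort proceeds by recursively splitting the array and merging sorted halves.
After all merges, the sorted array is [1, 5, 12, 16].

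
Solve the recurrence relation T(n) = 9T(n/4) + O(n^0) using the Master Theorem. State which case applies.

Master Theorem for T(n) = 9T(n/4) + O(n^0):

a = 9, b = 4, c = 0
log_b(a) = log_4(9) = 1.5850

Case 1: c = 0 < log_4(9) = 1.5850
T(n) = O(n^(log_4 9))

For T(n) = 9T(n/4) + O(n^0): log_4(9) = 1.5850. This is Case 1 of the Master Theorem (c < log_b(a), work dominated by leaves), giving O(n^(log_4 9)).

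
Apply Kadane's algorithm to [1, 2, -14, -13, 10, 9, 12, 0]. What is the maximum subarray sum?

Using Kadane's algorithm on [1, 2, -14, -13, 10, 9, 12, 0]:

Scanning through the array:
Position 1 (value 2): max_ending_here = 3, max_so_far = 3
Position 2 (value -14): max_ending_here = -11, max_so_far = 3
Position 3 (value -13): max_ending_here = -13, max_so_far = 3
Position 4 (value 10): max_ending_here = 10, max_so_far = 10
Position 5 (value 9): max_ending_here = 19, max_so_far = 19
Position 6 (value 12): max_ending_here = 31, max_so_far = 31
Position 7 (value 0): max_ending_here = 31, max_so_far = 31

Maximum subarray: [10, 9, 12]
Maximum sum: 31

The maximum subarray is [10, 9, 12] with sum 31. This subarray runs from index 4 to index 6.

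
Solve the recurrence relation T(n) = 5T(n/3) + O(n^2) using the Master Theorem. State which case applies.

Master Theorem for T(n) = 5T(n/3) + O(n^2):

a = 5, b = 3, c = 2
log_b(a) = log_3(5) = 1.4650

Case 3: c = 2 > log_3(5) = 1.4650
T(n) = O(n^2) = O(n^2)

For T(n) = 5T(n/3) + O(n^2): log_3(5) = 1.4650. This is Case 3 of the Master Theorem (c > log_b(a), work dominated by root), giving O(n^2).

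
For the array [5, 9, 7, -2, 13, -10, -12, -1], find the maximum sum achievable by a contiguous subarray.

Using Kadane's algorithm on [5, 9, 7, -2, 13, -10, -12, -1]:

Scanning through the array:
Position 1 (value 9): max_ending_here = 14, max_so_far = 14
Position 2 (value 7): max_ending_here = 21, max_so_far = 21
Position 3 (value -2): max_ending_here = 19, max_so_far = 21
Position 4 (value 13): max_ending_here = 32, max_so_far = 32
Position 5 (value -10): max_ending_here = 22, max_so_far = 32
Position 6 (value -12): max_ending_here = 10, max_so_far = 32
Position 7 (value -1): max_ending_here = 9, max_so_far = 32

Maximum subarray: [5, 9, 7, -2, 13]
Maximum sum: 32

The maximum subarray is [5, 9, 7, -2, 13] with sum 32. This subarray runs from index 0 to index 4.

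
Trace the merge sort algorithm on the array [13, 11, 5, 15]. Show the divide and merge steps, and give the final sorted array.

Merge sort trace:

Split: [13, 11, 5, 15] -> [13, 11] and [5, 15]
  Split: [13, 11] -> [13] and [11]
  Merge: [13] + [11] -> [11, 13]
  Split: [5, 15] -> [5] and [15]
  Merge: [5] + [15] -> [5, 15]
Merge: [11, 13] + [5, 15] -> [5, 11, 13, 15]

Final sorted array: [5, 11, 13, 15]

The merge sort proceeds by recursively splitting the array and merging sorted halves.
After all merges, the sorted array is [5, 11, 13, 15].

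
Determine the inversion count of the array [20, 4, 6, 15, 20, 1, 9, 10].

Finding inversions in [20, 4, 6, 15, 20, 1, 9, 10]:

(0, 1): arr[0]=20 > arr[1]=4
(0, 2): arr[0]=20 > arr[2]=6
(0, 3): arr[0]=20 > arr[3]=15
(0, 5): arr[0]=20 > arr[5]=1
(0, 6): arr[0]=20 > arr[6]=9
(0, 7): arr[0]=20 > arr[7]=10
(1, 5): arr[1]=4 > arr[5]=1
(2, 5): arr[2]=6 > arr[5]=1
(3, 5): arr[3]=15 > arr[5]=1
(3, 6): arr[3]=15 > arr[6]=9
(3, 7): arr[3]=15 > arr[7]=10
(4, 5): arr[4]=20 > arr[5]=1
(4, 6): arr[4]=20 > arr[6]=9
(4, 7): arr[4]=20 > arr[7]=10

Total inversions: 14

The array has 14 inversion(s): (0,1), (0,2), (0,3), (0,5), (0,6), (0,7), (1,5), (2,5), (3,5), (3,6), (3,7), (4,5), (4,6), (4,7). Each pair (i,j) satisfies i < j and arr[i] > arr[j].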